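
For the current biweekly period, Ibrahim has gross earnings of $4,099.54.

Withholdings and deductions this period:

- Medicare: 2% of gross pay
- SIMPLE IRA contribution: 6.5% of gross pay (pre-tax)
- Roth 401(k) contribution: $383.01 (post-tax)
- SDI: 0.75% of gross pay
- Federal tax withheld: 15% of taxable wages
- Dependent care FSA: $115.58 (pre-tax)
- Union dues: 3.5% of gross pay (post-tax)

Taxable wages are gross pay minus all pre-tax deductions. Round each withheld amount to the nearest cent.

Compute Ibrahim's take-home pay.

Dependent care FSA: $115.58
SIMPLE IRA contribution: $4,099.54 × 0.065 = $266.47
Pre-tax total = $115.58 + $266.47 = $382.05
Taxable wages = $4,099.54 − $382.05 = $3,717.49
Federal tax withheld: $3,717.49 × 0.15 = $557.62
SDI: $4,099.54 × 0.0075 = $30.75
Medicare: $4,099.54 × 0.02 = $81.99
Union dues: $4,099.54 × 0.035 = $143.48
Roth 401(k) contribution: $383.01
Total deductions = $115.58 + $266.47 + $557.62 + $30.75 + $81.99 + $143.48 + $383.01 = $1,578.90
Net pay = $4,099.54 − $1,578.90 = $2,520.64

$2,520.64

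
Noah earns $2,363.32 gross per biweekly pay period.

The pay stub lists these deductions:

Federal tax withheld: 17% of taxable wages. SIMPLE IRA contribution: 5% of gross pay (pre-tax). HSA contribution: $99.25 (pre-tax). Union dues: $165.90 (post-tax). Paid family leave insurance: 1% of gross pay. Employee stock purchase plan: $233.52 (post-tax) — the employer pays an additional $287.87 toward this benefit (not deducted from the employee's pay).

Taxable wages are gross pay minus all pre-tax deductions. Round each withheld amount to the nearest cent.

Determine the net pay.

HSA contribution: $99.25
SIMPLE IRA contribution: $2,363.32 × 0.05 = $118.17
Pre-tax total = $99.25 + $118.17 = $217.42
Taxable wages = $2,363.32 − $217.42 = $2,145.90
Federal tax withheld: $2,145.90 × 0.17 = $364.80
Paid family leave insurance: $2,363.32 × 0.01 = $23.63
Employee stock purchase plan: $233.52
Union dues: $165.90
(Employer's $287.87 toward employee stock purchase plan is not withheld from the employee.)
Total deductions = $99.25 + $118.17 + $364.80 + $23.63 + $233.52 + $165.90 = $1,005.27
Net pay = $2,363.32 − $1,005.27 = $1,358.05

$1,358.05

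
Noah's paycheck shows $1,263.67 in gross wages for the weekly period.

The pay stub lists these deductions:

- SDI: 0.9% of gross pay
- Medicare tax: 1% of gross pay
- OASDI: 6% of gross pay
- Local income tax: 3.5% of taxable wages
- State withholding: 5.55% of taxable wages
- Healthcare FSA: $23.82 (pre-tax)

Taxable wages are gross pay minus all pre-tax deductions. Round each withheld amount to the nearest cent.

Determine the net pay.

Healthcare FSA: $23.82
Taxable wages = $1,263.67 − $23.82 = $1,239.85
State withholding: $1,239.85 × 0.0555 = $68.81
Local income tax: $1,239.85 × 0.035 = $43.39
SDI: $1,263.67 × 0.009 = $11.37
Medicare tax: $1,263.67 × 0.01 = $12.64
OASDI: $1,263.67 × 0.06 = $75.82
Total deductions = $23.82 + $68.81 + $43.39 + $11.37 + $12.64 + $75.82 = $235.85
Net pay = $1,263.67 − $235.85 = $1,027.82

$1,027.82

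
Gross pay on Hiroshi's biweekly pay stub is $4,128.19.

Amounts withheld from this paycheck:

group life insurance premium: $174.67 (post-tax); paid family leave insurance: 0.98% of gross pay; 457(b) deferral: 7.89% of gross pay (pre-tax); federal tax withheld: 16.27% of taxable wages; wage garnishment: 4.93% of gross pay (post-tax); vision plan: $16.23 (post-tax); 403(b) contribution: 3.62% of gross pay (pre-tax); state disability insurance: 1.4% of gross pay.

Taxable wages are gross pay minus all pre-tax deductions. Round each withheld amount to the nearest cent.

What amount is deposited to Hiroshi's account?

457(b) deferral: $4,128.19 × 0.0789 = $325.71
403(b) contribution: $4,128.19 × 0.0362 = $149.44
Pre-tax total = $325.71 + $149.44 = $475.15
Taxable wages = $4,128.19 − $475.15 = $3,653.04
Federal tax withheld: $3,653.04 × 0.1627 = $594.35
State disability insurance: $4,128.19 × 0.014 = $57.79
Paid family leave insurance: $4,128.19 × 0.0098 = $40.46
Vision plan: $16.23
Group life insurance premium: $174.67
Wage garnishment: $4,128.19 × 0.0493 = $203.52
Total deductions = $325.71 + $149.44 + $594.35 + $57.79 + $40.46 + $16.23 + $174.67 + $203.52 = $1,562.17
Net pay = $4,128.19 − $1,562.17 = $2,566.02

$2,566.02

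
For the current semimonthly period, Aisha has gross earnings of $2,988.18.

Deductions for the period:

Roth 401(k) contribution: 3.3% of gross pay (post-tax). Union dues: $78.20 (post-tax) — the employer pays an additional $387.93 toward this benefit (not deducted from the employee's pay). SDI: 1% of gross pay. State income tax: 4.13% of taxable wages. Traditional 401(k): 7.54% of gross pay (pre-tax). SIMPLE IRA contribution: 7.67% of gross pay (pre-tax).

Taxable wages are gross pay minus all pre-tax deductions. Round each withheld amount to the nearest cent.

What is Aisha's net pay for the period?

$2,222.35

SIMPLE IRA contribution: $2,988.18 × 0.0767 = $229.19
Traditional 401(k): $2,988.18 × 0.0754 = $225.31
Pre-tax total = $229.19 + $225.31 = $454.50
Taxable wages = $2,988.18 − $454.50 = $2,533.68
State income tax: $2,533.68 × 0.0413 = $104.64
SDI: $2,988.18 × 0.01 = $29.88
Union dues: $78.20
Roth 401(k) contribution: $2,988.18 × 0.033 = $98.61
(Employer's $387.93 toward union dues is not withheld from the employee.)
Total deductions = $229.19 + $225.31 + $104.64 + $29.88 + $78.20 + $98.61 = $765.83
Net pay = $2,988.18 − $765.83 = $2,222.35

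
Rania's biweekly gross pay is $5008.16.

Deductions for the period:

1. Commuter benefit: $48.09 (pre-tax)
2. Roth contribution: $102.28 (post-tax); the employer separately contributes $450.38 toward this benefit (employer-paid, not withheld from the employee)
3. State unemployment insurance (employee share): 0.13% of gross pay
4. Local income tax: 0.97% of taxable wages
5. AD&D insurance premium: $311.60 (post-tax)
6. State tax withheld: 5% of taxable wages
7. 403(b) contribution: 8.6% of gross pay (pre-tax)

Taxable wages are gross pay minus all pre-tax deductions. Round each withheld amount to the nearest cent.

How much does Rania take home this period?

Commuter benefit: $48.09
403(b) contribution: $5008.16 × 0.086 = $430.70
Pre-tax total = $48.09 + $430.70 = $478.79
Taxable wages = $5008.16 − $478.79 = $4529.37
Local income tax: $4529.37 × 0.0097 = $43.93
State tax withheld: $4529.37 × 0.05 = $226.47
State unemployment insurance (employee share): $5008.16 × 0.0013 = $6.51
AD&D insurance premium: $311.60
Roth contribution: $102.28
(Employer's $450.38 toward Roth contribution is not withheld from the employee.)
Total deductions = $48.09 + $430.70 + $43.93 + $226.47 + $6.51 + $311.60 + $102.28 = $1169.58
Net pay = $5008.16 − $1169.58 = $3838.58

$3838.58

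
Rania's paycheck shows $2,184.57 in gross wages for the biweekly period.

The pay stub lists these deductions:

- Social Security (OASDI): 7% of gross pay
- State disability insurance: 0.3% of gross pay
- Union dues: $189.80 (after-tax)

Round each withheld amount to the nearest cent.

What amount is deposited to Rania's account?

$1,835.30

State disability insurance: $2,184.57 × 0.003 = $6.55
Social Security (OASDI): $2,184.57 × 0.07 = $152.92
Union dues: $189.80
Total deductions = $6.55 + $152.92 + $189.80 = $349.27
Net pay = $2,184.57 − $349.27 = $1,835.30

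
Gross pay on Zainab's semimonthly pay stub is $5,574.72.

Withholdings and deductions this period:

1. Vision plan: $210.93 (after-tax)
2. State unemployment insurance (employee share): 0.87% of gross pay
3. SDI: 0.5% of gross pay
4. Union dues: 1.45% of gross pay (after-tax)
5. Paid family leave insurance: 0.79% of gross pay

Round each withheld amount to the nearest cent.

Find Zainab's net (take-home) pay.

$5,162.55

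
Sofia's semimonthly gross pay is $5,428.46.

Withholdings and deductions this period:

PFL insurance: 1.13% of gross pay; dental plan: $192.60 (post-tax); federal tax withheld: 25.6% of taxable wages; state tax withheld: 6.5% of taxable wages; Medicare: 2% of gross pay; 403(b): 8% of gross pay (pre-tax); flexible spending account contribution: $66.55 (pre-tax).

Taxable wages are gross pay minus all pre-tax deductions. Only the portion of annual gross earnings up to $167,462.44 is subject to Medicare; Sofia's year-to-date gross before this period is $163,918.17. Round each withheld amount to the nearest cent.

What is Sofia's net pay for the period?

$3,021.03

Flexible spending account contribution: $66.55
403(b): $5,428.46 × 0.08 = $434.28
Pre-tax total = $66.55 + $434.28 = $500.83
Taxable wages = $5,428.46 − $500.83 = $4,927.63
Federal tax withheld: $4,927.63 × 0.256 = $1,261.47
State tax withheld: $4,927.63 × 0.065 = $320.30
Medicare: only $167,462.44 − $163,918.17 = $3,544.27 of this check is subject → $3,544.27 × 0.02 = $70.89
PFL insurance: $5,428.46 × 0.0113 = $61.34
Dental plan: $192.60
Total deductions = $66.55 + $434.28 + $1,261.47 + $320.30 + $70.89 + $61.34 + $192.60 = $2,407.43
Net pay = $5,428.46 − $2,407.43 = $3,021.03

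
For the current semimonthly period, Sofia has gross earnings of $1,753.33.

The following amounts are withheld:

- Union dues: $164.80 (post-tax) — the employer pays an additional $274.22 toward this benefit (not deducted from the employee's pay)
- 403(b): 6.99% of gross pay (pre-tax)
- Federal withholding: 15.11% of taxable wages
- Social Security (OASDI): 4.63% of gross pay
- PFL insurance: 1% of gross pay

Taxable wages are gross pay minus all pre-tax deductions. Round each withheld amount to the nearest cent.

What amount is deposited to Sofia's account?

$1,120.85

403(b): $1,753.33 × 0.0699 = $122.56
Taxable wages = $1,753.33 − $122.56 = $1,630.77
Federal withholding: $1,630.77 × 0.1511 = $246.41
Social Security (OASDI): $1,753.33 × 0.0463 = $81.18
PFL insurance: $1,753.33 × 0.01 = $17.53
Union dues: $164.80
(Employer's $274.22 toward union dues is not withheld from the employee.)
Total deductions = $122.56 + $246.41 + $81.18 + $17.53 + $164.80 = $632.48
Net pay = $1,753.33 − $632.48 = $1,120.85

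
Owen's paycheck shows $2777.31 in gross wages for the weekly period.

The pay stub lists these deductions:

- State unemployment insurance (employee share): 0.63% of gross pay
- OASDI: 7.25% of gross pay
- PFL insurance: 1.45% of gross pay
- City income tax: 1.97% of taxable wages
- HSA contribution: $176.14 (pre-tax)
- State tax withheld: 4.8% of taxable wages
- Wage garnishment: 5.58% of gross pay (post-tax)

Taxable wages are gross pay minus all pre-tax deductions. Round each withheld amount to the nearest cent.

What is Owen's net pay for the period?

$2010.98

HSA contribution: $176.14
Taxable wages = $2777.31 − $176.14 = $2601.17
State tax withheld: $2601.17 × 0.048 = $124.86
City income tax: $2601.17 × 0.0197 = $51.24
PFL insurance: $2777.31 × 0.0145 = $40.27
OASDI: $2777.31 × 0.0725 = $201.35
State unemployment insurance (employee share): $2777.31 × 0.0063 = $17.50
Wage garnishment: $2777.31 × 0.0558 = $154.97
Total deductions = $176.14 + $124.86 + $51.24 + $40.27 + $201.35 + $17.50 + $154.97 = $766.33
Net pay = $2777.31 − $766.33 = $2010.98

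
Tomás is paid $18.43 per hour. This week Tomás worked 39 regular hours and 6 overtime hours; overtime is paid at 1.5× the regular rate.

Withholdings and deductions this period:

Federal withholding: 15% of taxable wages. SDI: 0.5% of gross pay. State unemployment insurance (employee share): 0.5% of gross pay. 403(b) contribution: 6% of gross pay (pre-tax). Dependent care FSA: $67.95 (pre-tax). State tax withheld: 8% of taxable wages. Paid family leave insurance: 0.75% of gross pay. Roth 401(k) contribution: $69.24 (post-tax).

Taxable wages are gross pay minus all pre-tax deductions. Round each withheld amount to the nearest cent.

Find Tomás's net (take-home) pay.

Regular pay: 39 × $18.43 = $718.77
Overtime pay: 6 × $18.43 × 1.5 = $165.87
Gross pay = $718.77 + $165.87 = $884.64
Dependent care FSA: $67.95
403(b) contribution: $884.64 × 0.06 = $53.08
Pre-tax total = $67.95 + $53.08 = $121.03
Taxable wages = $884.64 − $121.03 = $763.61
State tax withheld: $763.61 × 0.08 = $61.09
Federal withholding: $763.61 × 0.15 = $114.54
SDI: $884.64 × 0.005 = $4.42
State unemployment insurance (employee share): $884.64 × 0.005 = $4.42
Paid family leave insurance: $884.64 × 0.0075 = $6.63
Roth 401(k) contribution: $69.24
Total deductions = $67.95 + $53.08 + $61.09 + $114.54 + $4.42 + $4.42 + $6.63 + $69.24 = $381.37
Net pay = $884.64 − $381.37 = $503.27

$503.27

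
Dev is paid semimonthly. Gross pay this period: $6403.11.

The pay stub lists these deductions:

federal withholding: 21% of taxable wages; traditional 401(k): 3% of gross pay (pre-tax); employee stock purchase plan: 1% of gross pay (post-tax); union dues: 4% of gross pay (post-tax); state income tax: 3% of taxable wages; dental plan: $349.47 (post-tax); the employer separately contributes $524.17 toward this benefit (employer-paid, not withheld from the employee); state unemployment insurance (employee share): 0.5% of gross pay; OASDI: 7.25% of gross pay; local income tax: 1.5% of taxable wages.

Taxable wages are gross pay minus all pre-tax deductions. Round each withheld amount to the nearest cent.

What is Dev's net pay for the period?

$3461.34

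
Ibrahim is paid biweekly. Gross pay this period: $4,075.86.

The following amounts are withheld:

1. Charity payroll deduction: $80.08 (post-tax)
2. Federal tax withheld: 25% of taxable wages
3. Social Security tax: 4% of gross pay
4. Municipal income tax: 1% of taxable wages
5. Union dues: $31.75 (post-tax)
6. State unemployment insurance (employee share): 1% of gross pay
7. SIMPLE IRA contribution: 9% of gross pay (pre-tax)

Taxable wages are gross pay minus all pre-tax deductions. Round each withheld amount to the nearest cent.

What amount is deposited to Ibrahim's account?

SIMPLE IRA contribution: $4,075.86 × 0.09 = $366.83
Taxable wages = $4,075.86 − $366.83 = $3,709.03
Municipal income tax: $3,709.03 × 0.01 = $37.09
Federal tax withheld: $3,709.03 × 0.25 = $927.26
State unemployment insurance (employee share): $4,075.86 × 0.01 = $40.76
Social Security tax: $4,075.86 × 0.04 = $163.03
Charity payroll deduction: $80.08
Union dues: $31.75
Total deductions = $366.83 + $37.09 + $927.26 + $40.76 + $163.03 + $80.08 + $31.75 = $1,646.80
Net pay = $4,075.86 − $1,646.80 = $2,429.06

$2,429.06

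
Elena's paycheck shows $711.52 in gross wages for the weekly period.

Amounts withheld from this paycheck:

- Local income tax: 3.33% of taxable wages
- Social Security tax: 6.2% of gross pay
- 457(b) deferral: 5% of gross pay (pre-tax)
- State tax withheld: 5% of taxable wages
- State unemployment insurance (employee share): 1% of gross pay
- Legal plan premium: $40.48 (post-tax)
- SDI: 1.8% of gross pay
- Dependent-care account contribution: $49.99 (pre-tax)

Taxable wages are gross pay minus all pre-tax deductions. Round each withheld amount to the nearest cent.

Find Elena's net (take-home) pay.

457(b) deferral: $711.52 × 0.05 = $35.58
Dependent-care account contribution: $49.99
Pre-tax total = $35.58 + $49.99 = $85.57
Taxable wages = $711.52 − $85.57 = $625.95
State tax withheld: $625.95 × 0.05 = $31.30
Local income tax: $625.95 × 0.0333 = $20.84
Social Security tax: $711.52 × 0.062 = $44.11
SDI: $711.52 × 0.018 = $12.81
State unemployment insurance (employee share): $711.52 × 0.01 = $7.12
Legal plan premium: $40.48
Total deductions = $35.58 + $49.99 + $31.30 + $20.84 + $44.11 + $12.81 + $7.12 + $40.48 = $242.23
Net pay = $711.52 − $242.23 = $469.29

$469.29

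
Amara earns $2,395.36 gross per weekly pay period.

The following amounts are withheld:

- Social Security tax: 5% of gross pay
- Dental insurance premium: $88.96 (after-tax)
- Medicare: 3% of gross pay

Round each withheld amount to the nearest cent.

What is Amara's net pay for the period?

$2,114.77

Social Security tax: $2,395.36 × 0.05 = $119.77
Medicare: $2,395.36 × 0.03 = $71.86
Dental insurance premium: $88.96
Total deductions = $119.77 + $71.86 + $88.96 = $280.59
Net pay = $2,395.36 − $280.59 = $2,114.77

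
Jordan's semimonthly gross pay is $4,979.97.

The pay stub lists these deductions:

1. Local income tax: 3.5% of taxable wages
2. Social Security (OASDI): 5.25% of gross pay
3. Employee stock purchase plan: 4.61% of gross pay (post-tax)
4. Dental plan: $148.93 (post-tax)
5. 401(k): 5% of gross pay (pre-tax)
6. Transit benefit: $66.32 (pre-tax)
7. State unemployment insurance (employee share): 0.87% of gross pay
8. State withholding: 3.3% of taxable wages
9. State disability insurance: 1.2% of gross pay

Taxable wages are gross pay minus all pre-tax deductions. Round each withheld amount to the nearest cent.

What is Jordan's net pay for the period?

401(k): $4,979.97 × 0.05 = $249.00
Transit benefit: $66.32
Pre-tax total = $249.00 + $66.32 = $315.32
Taxable wages = $4,979.97 − $315.32 = $4,664.65
Local income tax: $4,664.65 × 0.035 = $163.26
State withholding: $4,664.65 × 0.033 = $153.93
State disability insurance: $4,979.97 × 0.012 = $59.76
State unemployment insurance (employee share): $4,979.97 × 0.0087 = $43.33
Social Security (OASDI): $4,979.97 × 0.0525 = $261.45
Dental plan: $148.93
Employee stock purchase plan: $4,979.97 × 0.0461 = $229.58
Total deductions = $249.00 + $66.32 + $163.26 + $153.93 + $59.76 + $43.33 + $261.45 + $148.93 + $229.58 = $1,375.56
Net pay = $4,979.97 − $1,375.56 = $3,604.41

$3,604.41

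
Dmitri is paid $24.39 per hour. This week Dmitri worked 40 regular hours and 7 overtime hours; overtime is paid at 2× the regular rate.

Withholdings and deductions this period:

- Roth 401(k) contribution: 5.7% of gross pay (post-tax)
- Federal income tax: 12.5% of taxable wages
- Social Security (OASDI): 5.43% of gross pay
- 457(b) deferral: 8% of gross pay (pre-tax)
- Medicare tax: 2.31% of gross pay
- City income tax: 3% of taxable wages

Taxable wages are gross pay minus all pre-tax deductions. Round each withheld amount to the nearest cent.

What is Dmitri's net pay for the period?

$846.88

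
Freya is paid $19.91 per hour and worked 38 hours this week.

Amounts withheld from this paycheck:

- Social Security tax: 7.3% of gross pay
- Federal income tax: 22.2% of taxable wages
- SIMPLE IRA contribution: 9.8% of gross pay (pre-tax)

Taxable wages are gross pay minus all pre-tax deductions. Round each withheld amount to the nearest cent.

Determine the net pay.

Gross pay: 38 × $19.91 = $756.58
SIMPLE IRA contribution: $756.58 × 0.098 = $74.14
Taxable wages = $756.58 − $74.14 = $682.44
Federal income tax: $682.44 × 0.222 = $151.50
Social Security tax: $756.58 × 0.073 = $55.23
Total deductions = $74.14 + $151.50 + $55.23 = $280.87
Net pay = $756.58 − $280.87 = $475.71

$475.71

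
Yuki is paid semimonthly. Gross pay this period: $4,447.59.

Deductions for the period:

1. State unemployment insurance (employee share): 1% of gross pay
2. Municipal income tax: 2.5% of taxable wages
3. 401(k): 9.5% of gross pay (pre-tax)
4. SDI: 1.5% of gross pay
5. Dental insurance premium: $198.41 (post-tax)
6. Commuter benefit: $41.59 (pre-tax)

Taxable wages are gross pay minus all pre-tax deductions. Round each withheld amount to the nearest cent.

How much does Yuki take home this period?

401(k): $4,447.59 × 0.095 = $422.52
Commuter benefit: $41.59
Pre-tax total = $422.52 + $41.59 = $464.11
Taxable wages = $4,447.59 − $464.11 = $3,983.48
Municipal income tax: $3,983.48 × 0.025 = $99.59
State unemployment insurance (employee share): $4,447.59 × 0.01 = $44.48
SDI: $4,447.59 × 0.015 = $66.71
Dental insurance premium: $198.41
Total deductions = $422.52 + $41.59 + $99.59 + $44.48 + $66.71 + $198.41 = $873.30
Net pay = $4,447.59 − $873.30 = $3,574.29

$3,574.29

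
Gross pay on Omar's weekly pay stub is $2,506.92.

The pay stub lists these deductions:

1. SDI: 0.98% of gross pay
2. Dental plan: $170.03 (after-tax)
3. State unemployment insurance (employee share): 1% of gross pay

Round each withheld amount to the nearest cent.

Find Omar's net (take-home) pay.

$2,287.25

State unemployment insurance (employee share): $2,506.92 × 0.01 = $25.07
SDI: $2,506.92 × 0.0098 = $24.57
Dental plan: $170.03
Total deductions = $25.07 + $24.57 + $170.03 = $219.67
Net pay = $2,506.92 − $219.67 = $2,287.25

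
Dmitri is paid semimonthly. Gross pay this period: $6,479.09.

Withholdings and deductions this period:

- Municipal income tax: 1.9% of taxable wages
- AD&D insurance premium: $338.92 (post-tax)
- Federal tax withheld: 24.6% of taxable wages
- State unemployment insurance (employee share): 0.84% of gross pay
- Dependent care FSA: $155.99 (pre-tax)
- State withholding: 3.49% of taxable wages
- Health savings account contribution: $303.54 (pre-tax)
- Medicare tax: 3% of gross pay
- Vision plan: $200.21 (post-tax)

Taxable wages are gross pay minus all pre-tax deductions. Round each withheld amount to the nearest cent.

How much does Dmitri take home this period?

$3,426.38

Dependent care FSA: $155.99
Health savings account contribution: $303.54
Pre-tax total = $155.99 + $303.54 = $459.53
Taxable wages = $6,479.09 − $459.53 = $6,019.56
Municipal income tax: $6,019.56 × 0.019 = $114.37
State withholding: $6,019.56 × 0.0349 = $210.08
Federal tax withheld: $6,019.56 × 0.246 = $1,480.81
Medicare tax: $6,479.09 × 0.03 = $194.37
State unemployment insurance (employee share): $6,479.09 × 0.0084 = $54.42
Vision plan: $200.21
AD&D insurance premium: $338.92
Total deductions = $155.99 + $303.54 + $114.37 + $210.08 + $1,480.81 + $194.37 + $54.42 + $200.21 + $338.92 = $3,052.71
Net pay = $6,479.09 − $3,052.71 = $3,426.38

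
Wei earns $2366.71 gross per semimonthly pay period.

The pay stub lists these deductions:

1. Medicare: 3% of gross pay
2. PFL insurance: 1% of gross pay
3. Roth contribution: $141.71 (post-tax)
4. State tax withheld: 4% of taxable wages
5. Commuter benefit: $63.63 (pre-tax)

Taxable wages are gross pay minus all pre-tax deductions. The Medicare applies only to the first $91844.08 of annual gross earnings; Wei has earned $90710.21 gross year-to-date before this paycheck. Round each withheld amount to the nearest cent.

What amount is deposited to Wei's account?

$2011.56

Commuter benefit: $63.63
Taxable wages = $2366.71 − $63.63 = $2303.08
State tax withheld: $2303.08 × 0.04 = $92.12
Medicare: only $91844.08 − $90710.21 = $1133.87 of this check is subject → $1133.87 × 0.03 = $34.02
PFL insurance: $2366.71 × 0.01 = $23.67
Roth contribution: $141.71
Total deductions = $63.63 + $92.12 + $34.02 + $23.67 + $141.71 = $355.15
Net pay = $2366.71 − $355.15 = $2011.56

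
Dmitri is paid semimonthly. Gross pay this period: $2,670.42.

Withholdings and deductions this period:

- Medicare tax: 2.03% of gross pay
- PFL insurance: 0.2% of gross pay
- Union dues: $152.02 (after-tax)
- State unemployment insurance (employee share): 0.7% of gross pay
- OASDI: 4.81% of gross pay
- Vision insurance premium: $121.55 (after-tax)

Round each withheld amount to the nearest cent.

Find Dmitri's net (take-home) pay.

$2,190.16

State unemployment insurance (employee share): $2,670.42 × 0.007 = $18.69
Medicare tax: $2,670.42 × 0.0203 = $54.21
PFL insurance: $2,670.42 × 0.002 = $5.34
OASDI: $2,670.42 × 0.0481 = $128.45
Vision insurance premium: $121.55
Union dues: $152.02
Total deductions = $18.69 + $54.21 + $5.34 + $128.45 + $121.55 + $152.02 = $480.26
Net pay = $2,670.42 − $480.26 = $2,190.16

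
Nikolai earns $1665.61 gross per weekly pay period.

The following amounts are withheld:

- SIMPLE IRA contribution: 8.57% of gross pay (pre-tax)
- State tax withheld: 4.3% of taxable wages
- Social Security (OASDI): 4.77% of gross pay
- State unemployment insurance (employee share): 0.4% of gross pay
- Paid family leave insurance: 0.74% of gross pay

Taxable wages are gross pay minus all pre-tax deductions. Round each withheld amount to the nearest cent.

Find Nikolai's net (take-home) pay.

SIMPLE IRA contribution: $1665.61 × 0.0857 = $142.74
Taxable wages = $1665.61 − $142.74 = $1522.87
State tax withheld: $1522.87 × 0.043 = $65.48
Paid family leave insurance: $1665.61 × 0.0074 = $12.33
State unemployment insurance (employee share): $1665.61 × 0.004 = $6.66
Social Security (OASDI): $1665.61 × 0.0477 = $79.45
Total deductions = $142.74 + $65.48 + $12.33 + $6.66 + $79.45 = $306.66
Net pay = $1665.61 − $306.66 = $1358.95

$1358.95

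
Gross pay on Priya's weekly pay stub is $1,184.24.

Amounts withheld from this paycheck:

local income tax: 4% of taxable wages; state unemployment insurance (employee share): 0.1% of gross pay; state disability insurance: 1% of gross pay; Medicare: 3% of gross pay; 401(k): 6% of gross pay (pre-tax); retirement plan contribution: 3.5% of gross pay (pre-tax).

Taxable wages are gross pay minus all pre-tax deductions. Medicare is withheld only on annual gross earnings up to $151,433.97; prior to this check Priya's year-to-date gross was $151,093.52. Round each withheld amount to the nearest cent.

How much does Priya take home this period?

$1,005.64

401(k): $1,184.24 × 0.06 = $71.05
Retirement plan contribution: $1,184.24 × 0.035 = $41.45
Pre-tax total = $71.05 + $41.45 = $112.50
Taxable wages = $1,184.24 − $112.50 = $1,071.74
Local income tax: $1,071.74 × 0.04 = $42.87
State disability insurance: $1,184.24 × 0.01 = $11.84
State unemployment insurance (employee share): $1,184.24 × 0.001 = $1.18
Medicare: only $151,433.97 − $151,093.52 = $340.45 of this check is subject → $340.45 × 0.03 = $10.21
Total deductions = $71.05 + $41.45 + $42.87 + $11.84 + $1.18 + $10.21 = $178.60
Net pay = $1,184.24 − $178.60 = $1,005.64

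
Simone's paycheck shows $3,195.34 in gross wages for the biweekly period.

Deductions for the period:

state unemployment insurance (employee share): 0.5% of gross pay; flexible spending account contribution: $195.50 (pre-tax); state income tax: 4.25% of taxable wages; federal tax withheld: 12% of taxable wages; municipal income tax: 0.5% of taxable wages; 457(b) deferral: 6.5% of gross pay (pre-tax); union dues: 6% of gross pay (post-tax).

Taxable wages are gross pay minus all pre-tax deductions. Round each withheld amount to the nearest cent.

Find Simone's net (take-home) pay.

$2,116.75

457(b) deferral: $3,195.34 × 0.065 = $207.70
Flexible spending account contribution: $195.50
Pre-tax total = $207.70 + $195.50 = $403.20
Taxable wages = $3,195.34 − $403.20 = $2,792.14
Municipal income tax: $2,792.14 × 0.005 = $13.96
Federal tax withheld: $2,792.14 × 0.12 = $335.06
State income tax: $2,792.14 × 0.0425 = $118.67
State unemployment insurance (employee share): $3,195.34 × 0.005 = $15.98
Union dues: $3,195.34 × 0.06 = $191.72
Total deductions = $207.70 + $195.50 + $13.96 + $335.06 + $118.67 + $15.98 + $191.72 = $1,078.59
Net pay = $3,195.34 − $1,078.59 = $2,116.75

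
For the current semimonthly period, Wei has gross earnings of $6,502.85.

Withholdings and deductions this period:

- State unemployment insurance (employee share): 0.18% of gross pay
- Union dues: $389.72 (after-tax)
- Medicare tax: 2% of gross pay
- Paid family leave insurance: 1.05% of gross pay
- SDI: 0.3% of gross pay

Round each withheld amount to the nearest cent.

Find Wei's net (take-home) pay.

$5,883.57

Paid family leave insurance: $6,502.85 × 0.0105 = $68.28
Medicare tax: $6,502.85 × 0.02 = $130.06
SDI: $6,502.85 × 0.003 = $19.51
State unemployment insurance (employee share): $6,502.85 × 0.0018 = $11.71
Union dues: $389.72
Total deductions = $68.28 + $130.06 + $19.51 + $11.71 + $389.72 = $619.28
Net pay = $6,502.85 − $619.28 = $5,883.57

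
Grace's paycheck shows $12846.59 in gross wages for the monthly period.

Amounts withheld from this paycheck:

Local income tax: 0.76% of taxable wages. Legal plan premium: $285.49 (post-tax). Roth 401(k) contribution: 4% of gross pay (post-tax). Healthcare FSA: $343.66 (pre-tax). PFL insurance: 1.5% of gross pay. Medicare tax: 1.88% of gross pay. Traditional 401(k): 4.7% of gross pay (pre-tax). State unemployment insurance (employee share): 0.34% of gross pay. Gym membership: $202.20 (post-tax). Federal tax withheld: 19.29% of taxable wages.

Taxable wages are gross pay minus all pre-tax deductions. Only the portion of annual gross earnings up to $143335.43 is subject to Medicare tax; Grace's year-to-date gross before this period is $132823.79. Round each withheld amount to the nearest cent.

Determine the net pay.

$8077.82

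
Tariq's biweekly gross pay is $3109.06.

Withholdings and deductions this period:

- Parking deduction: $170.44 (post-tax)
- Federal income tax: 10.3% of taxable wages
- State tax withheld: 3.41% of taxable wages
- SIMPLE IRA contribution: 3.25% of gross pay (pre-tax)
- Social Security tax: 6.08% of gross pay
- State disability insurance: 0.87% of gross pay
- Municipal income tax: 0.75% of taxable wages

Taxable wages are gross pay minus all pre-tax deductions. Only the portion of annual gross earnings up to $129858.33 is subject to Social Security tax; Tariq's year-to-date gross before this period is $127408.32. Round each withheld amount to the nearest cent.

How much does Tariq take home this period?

SIMPLE IRA contribution: $3109.06 × 0.0325 = $101.04
Taxable wages = $3109.06 − $101.04 = $3008.02
Federal income tax: $3008.02 × 0.103 = $309.83
State tax withheld: $3008.02 × 0.0341 = $102.57
Municipal income tax: $3008.02 × 0.0075 = $22.56
State disability insurance: $3109.06 × 0.0087 = $27.05
Social Security tax: only $129858.33 − $127408.32 = $2450.01 of this check is subject → $2450.01 × 0.0608 = $148.96
Parking deduction: $170.44
Total deductions = $101.04 + $309.83 + $102.57 + $22.56 + $27.05 + $148.96 + $170.44 = $882.45
Net pay = $3109.06 − $882.45 = $2226.61

$2226.61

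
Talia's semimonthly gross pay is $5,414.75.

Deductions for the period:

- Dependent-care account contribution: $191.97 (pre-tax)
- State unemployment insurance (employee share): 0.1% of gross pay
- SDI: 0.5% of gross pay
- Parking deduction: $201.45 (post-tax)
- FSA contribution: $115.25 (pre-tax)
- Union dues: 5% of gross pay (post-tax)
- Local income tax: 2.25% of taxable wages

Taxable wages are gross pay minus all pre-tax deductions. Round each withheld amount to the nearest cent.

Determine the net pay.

$4,487.94

Dependent-care account contribution: $191.97
FSA contribution: $115.25
Pre-tax total = $191.97 + $115.25 = $307.22
Taxable wages = $5,414.75 − $307.22 = $5,107.53
Local income tax: $5,107.53 × 0.0225 = $114.92
State unemployment insurance (employee share): $5,414.75 × 0.001 = $5.41
SDI: $5,414.75 × 0.005 = $27.07
Union dues: $5,414.75 × 0.05 = $270.74
Parking deduction: $201.45
Total deductions = $191.97 + $115.25 + $114.92 + $5.41 + $27.07 + $270.74 + $201.45 = $926.81
Net pay = $5,414.75 − $926.81 = $4,487.94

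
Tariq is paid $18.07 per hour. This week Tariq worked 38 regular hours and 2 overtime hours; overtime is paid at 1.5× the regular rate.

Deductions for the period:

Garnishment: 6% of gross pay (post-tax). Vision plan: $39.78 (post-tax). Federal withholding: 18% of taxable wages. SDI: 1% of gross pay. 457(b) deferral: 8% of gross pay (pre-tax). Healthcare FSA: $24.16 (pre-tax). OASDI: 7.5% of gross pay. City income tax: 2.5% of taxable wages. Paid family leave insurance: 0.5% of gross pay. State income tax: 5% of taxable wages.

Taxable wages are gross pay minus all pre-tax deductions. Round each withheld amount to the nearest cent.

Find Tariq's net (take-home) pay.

Regular pay: 38 × $18.07 = $686.66
Overtime pay: 2 × $18.07 × 1.5 = $54.21
Gross pay = $686.66 + $54.21 = $740.87
Healthcare FSA: $24.16
457(b) deferral: $740.87 × 0.08 = $59.27
Pre-tax total = $24.16 + $59.27 = $83.43
Taxable wages = $740.87 − $83.43 = $657.44
City income tax: $657.44 × 0.025 = $16.44
State income tax: $657.44 × 0.05 = $32.87
Federal withholding: $657.44 × 0.18 = $118.34
SDI: $740.87 × 0.01 = $7.41
Paid family leave insurance: $740.87 × 0.005 = $3.70
OASDI: $740.87 × 0.075 = $55.57
Garnishment: $740.87 × 0.06 = $44.45
Vision plan: $39.78
Total deductions = $24.16 + $59.27 + $16.44 + $32.87 + $118.34 + $7.41 + $3.70 + $55.57 + $44.45 + $39.78 = $401.99
Net pay = $740.87 − $401.99 = $338.88

$338.88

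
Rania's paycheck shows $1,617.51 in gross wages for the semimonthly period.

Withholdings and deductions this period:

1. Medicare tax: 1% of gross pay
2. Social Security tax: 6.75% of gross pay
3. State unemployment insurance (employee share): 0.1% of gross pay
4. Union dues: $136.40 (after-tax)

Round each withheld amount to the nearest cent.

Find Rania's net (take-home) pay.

Social Security tax: $1,617.51 × 0.0675 = $109.18
State unemployment insurance (employee share): $1,617.51 × 0.001 = $1.62
Medicare tax: $1,617.51 × 0.01 = $16.18
Union dues: $136.40
Total deductions = $109.18 + $1.62 + $16.18 + $136.40 = $263.38
Net pay = $1,617.51 − $263.38 = $1,354.13

$1,354.13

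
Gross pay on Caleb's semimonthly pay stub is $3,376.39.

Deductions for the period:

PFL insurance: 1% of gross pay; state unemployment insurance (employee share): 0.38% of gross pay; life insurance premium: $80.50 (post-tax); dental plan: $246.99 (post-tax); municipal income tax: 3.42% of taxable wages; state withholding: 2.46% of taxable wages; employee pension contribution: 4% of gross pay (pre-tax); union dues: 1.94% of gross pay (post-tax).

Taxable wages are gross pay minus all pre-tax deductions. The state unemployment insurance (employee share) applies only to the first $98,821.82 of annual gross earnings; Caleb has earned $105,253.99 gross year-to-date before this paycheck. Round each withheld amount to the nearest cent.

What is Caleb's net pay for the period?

$2,623.99

Employee pension contribution: $3,376.39 × 0.04 = $135.06
Taxable wages = $3,376.39 − $135.06 = $3,241.33
Municipal income tax: $3,241.33 × 0.0342 = $110.85
State withholding: $3,241.33 × 0.0246 = $79.74
State unemployment insurance (employee share): annual cap $98,821.82 already reached (YTD $105,253.99), so $0.00
PFL insurance: $3,376.39 × 0.01 = $33.76
Dental plan: $246.99
Life insurance premium: $80.50
Union dues: $3,376.39 × 0.0194 = $65.50
Total deductions = $135.06 + $110.85 + $79.74 + $0.00 + $33.76 + $246.99 + $80.50 + $65.50 = $752.40
Net pay = $3,376.39 − $752.40 = $2,623.99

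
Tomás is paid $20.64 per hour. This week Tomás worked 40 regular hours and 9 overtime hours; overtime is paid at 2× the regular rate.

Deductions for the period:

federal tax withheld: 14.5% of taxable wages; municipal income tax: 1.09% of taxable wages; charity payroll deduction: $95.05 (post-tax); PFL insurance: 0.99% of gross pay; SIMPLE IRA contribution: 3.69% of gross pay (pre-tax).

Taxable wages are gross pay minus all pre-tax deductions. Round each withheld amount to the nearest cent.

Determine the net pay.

$866.30

Regular pay: 40 × $20.64 = $825.60
Overtime pay: 9 × $20.64 × 2 = $371.52
Gross pay = $825.60 + $371.52 = $1,197.12
SIMPLE IRA contribution: $1,197.12 × 0.0369 = $44.17
Taxable wages = $1,197.12 − $44.17 = $1,152.95
Federal tax withheld: $1,152.95 × 0.145 = $167.18
Municipal income tax: $1,152.95 × 0.0109 = $12.57
PFL insurance: $1,197.12 × 0.0099 = $11.85
Charity payroll deduction: $95.05
Total deductions = $44.17 + $167.18 + $12.57 + $11.85 + $95.05 = $330.82
Net pay = $1,197.12 − $330.82 = $866.30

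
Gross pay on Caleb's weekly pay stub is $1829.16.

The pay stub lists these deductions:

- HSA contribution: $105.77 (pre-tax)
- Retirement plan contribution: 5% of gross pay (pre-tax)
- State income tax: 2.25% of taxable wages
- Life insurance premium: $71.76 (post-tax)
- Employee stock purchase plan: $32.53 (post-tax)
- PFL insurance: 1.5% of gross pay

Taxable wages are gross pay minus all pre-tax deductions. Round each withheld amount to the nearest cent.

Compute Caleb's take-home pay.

$1463.48

HSA contribution: $105.77
Retirement plan contribution: $1829.16 × 0.05 = $91.46
Pre-tax total = $105.77 + $91.46 = $197.23
Taxable wages = $1829.16 − $197.23 = $1631.93
State income tax: $1631.93 × 0.0225 = $36.72
PFL insurance: $1829.16 × 0.015 = $27.44
Employee stock purchase plan: $32.53
Life insurance premium: $71.76
Total deductions = $105.77 + $91.46 + $36.72 + $27.44 + $32.53 + $71.76 = $365.68
Net pay = $1829.16 − $365.68 = $1463.48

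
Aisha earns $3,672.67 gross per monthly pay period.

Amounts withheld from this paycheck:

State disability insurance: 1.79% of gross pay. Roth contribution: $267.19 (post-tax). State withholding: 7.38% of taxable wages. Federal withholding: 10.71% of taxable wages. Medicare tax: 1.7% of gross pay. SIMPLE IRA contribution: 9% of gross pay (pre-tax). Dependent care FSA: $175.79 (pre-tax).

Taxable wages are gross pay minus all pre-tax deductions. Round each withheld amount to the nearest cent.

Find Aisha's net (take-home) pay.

$2,198.17

SIMPLE IRA contribution: $3,672.67 × 0.09 = $330.54
Dependent care FSA: $175.79
Pre-tax total = $330.54 + $175.79 = $506.33
Taxable wages = $3,672.67 − $506.33 = $3,166.34
State withholding: $3,166.34 × 0.0738 = $233.68
Federal withholding: $3,166.34 × 0.1071 = $339.12
State disability insurance: $3,672.67 × 0.0179 = $65.74
Medicare tax: $3,672.67 × 0.017 = $62.44
Roth contribution: $267.19
Total deductions = $330.54 + $175.79 + $233.68 + $339.12 + $65.74 + $62.44 + $267.19 = $1,474.50
Net pay = $3,672.67 − $1,474.50 = $2,198.17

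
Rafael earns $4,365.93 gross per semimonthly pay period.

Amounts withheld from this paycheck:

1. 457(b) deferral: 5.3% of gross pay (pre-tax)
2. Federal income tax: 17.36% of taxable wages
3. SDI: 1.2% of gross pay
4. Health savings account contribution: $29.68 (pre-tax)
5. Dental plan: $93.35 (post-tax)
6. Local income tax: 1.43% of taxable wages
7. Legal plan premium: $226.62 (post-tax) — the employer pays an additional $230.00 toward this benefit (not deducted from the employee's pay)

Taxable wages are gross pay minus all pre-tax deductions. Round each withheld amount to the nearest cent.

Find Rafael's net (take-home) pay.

$2,961.20

457(b) deferral: $4,365.93 × 0.053 = $231.39
Health savings account contribution: $29.68
Pre-tax total = $231.39 + $29.68 = $261.07
Taxable wages = $4,365.93 − $261.07 = $4,104.86
Federal income tax: $4,104.86 × 0.1736 = $712.60
Local income tax: $4,104.86 × 0.0143 = $58.70
SDI: $4,365.93 × 0.012 = $52.39
Legal plan premium: $226.62
Dental plan: $93.35
(Employer's $230.00 toward legal plan premium is not withheld from the employee.)
Total deductions = $231.39 + $29.68 + $712.60 + $58.70 + $52.39 + $226.62 + $93.35 = $1,404.73
Net pay = $4,365.93 − $1,404.73 = $2,961.20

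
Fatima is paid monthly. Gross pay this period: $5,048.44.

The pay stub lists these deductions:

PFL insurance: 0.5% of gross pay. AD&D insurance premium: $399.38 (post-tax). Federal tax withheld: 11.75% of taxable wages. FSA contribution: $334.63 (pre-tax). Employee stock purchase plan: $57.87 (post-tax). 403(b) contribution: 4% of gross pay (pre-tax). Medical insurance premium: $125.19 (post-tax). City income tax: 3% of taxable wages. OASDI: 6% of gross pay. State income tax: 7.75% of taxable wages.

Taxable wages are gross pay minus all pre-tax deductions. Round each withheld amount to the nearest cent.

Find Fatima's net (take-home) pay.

FSA contribution: $334.63
403(b) contribution: $5,048.44 × 0.04 = $201.94
Pre-tax total = $334.63 + $201.94 = $536.57
Taxable wages = $5,048.44 − $536.57 = $4,511.87
Federal tax withheld: $4,511.87 × 0.1175 = $530.14
State income tax: $4,511.87 × 0.0775 = $349.67
City income tax: $4,511.87 × 0.03 = $135.36
PFL insurance: $5,048.44 × 0.005 = $25.24
OASDI: $5,048.44 × 0.06 = $302.91
Medical insurance premium: $125.19
Employee stock purchase plan: $57.87
AD&D insurance premium: $399.38
Total deductions = $334.63 + $201.94 + $530.14 + $349.67 + $135.36 + $25.24 + $302.91 + $125.19 + $57.87 + $399.38 = $2,462.33
Net pay = $5,048.44 − $2,462.33 = $2,586.11

$2,586.11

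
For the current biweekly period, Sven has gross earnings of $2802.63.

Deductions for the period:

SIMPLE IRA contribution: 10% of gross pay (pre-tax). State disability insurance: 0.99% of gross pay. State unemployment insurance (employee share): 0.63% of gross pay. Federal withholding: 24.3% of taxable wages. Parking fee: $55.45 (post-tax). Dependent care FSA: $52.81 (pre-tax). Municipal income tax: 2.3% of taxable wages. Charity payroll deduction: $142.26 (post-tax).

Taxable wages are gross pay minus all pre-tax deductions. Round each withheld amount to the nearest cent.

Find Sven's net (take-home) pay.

$1569.54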